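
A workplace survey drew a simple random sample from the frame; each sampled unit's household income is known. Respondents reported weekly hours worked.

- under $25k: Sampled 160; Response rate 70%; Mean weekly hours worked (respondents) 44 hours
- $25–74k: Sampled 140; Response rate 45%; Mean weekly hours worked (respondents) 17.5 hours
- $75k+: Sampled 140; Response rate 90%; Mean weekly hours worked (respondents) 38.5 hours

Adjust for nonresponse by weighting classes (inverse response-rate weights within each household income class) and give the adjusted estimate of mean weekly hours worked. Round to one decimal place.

33.8

Weighting each respondent by the inverse class response rate inflates each class back to its sampled size, so the class weight is n_sampled:
  under $25k: 160 × 44 = 7040
  $25–74k: 140 × 17.5 = 2450
  $75k+: 140 × 38.5 = 5390
Adjusted estimate = 14,880 / 440 = 33.8182 → 33.8.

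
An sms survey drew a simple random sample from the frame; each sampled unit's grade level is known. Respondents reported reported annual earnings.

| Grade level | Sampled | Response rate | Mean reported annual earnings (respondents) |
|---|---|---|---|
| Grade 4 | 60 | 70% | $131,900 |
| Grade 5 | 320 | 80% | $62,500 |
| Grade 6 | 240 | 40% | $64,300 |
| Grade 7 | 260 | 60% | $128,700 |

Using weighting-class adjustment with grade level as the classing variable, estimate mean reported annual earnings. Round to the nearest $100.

Weighting each respondent by the inverse class response rate inflates each class back to its sampled size, so the class weight is n_sampled:
  Grade 4: 60 × 131,900 = 7,914,000
  Grade 5: 320 × 62,500 = 20,000,000
  Grade 6: 240 × 64,300 = 15,432,000
  Grade 7: 260 × 128,700 = 33,462,000
Adjusted estimate = 76,808,000 / 880 = 87281.8 → $87,300.

$87,300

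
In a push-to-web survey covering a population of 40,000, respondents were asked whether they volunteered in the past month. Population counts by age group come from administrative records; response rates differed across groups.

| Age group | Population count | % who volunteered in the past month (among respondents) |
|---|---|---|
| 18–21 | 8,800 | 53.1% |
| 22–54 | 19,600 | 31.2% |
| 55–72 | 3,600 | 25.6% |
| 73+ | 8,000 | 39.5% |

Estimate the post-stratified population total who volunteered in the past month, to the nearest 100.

Estimated count per cell = population count × respondent percentage:
  18–21: 8,800 × 53.1% = 4672.8
  22–54: 19,600 × 31.2% = 6115.2
  55–72: 3,600 × 25.6% = 921.6
  73+: 8,000 × 39.5% = 3160
Estimated total = 14869.6 → 14,900.

14,900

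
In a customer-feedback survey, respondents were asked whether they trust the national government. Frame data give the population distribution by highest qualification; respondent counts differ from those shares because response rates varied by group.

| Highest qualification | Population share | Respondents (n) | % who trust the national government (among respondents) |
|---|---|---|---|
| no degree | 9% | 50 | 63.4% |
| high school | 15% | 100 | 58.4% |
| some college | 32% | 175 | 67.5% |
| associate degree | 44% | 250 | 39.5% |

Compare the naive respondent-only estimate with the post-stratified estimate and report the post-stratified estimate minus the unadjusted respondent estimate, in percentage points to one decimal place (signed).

+0.1 percentage points

Naive respondent-only estimate (weights = respondent counts):
  (50/575)×63.4 + (100/575)×58.4 + (175/575)×67.5 + (250/575)×39.5 = 53.387%
Post-stratifying to population shares instead:
  0.09×63.4 + 0.15×58.4 + 0.32×67.5 + 0.44×39.5 = 53.446%
Difference = 53.446 − 53.387 = 0.059 pp.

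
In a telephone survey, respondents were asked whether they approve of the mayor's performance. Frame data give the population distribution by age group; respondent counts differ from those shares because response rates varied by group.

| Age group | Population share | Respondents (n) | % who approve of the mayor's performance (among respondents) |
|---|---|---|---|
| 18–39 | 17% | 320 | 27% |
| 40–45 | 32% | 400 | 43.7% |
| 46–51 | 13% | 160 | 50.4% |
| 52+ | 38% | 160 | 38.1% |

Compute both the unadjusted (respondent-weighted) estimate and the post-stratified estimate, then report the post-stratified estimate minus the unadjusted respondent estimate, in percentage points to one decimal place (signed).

+0.9 percentage points

Unadjusted (pooled respondent) estimate weights by respondent counts:
  (320/1040)×27 + (400/1040)×43.7 + (160/1040)×50.4 + (160/1040)×38.1 = 38.7308%
Post-stratifying to population shares instead:
  0.17×27 + 0.32×43.7 + 0.13×50.4 + 0.38×38.1 = 39.604%
Difference = 39.604 − 38.7308 = 0.8732 pp.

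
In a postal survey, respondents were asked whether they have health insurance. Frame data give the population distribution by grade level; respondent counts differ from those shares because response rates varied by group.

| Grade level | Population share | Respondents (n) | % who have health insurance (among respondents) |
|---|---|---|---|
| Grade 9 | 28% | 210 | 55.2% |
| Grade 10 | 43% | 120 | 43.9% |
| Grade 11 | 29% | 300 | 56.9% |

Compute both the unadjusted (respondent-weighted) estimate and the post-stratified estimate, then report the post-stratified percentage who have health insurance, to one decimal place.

Without adjustment, the pooled respondent share is:
  (210/630)×55.2 + (120/630)×43.9 + (300/630)×56.9 = 53.8571%
Post-stratified estimate weights by population shares:
  0.28×55.2 + 0.43×43.9 + 0.29×56.9 = 50.834%

50.8%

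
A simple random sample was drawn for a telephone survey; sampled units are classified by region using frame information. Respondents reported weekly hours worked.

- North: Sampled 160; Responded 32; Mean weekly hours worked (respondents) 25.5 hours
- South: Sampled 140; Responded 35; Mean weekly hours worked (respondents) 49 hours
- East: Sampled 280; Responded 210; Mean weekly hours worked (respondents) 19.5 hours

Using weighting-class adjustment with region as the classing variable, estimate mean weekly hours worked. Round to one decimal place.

Response rates by class: North 32/160 = 20%, South 35/140 = 25%, East 210/280 = 75%.
Weighting each respondent by the inverse class response rate inflates each class back to its sampled size, so the class weight is n_sampled:
  North: 160 × 25.5 = 4080
  South: 140 × 49 = 6860
  East: 280 × 19.5 = 5460
Adjusted estimate = 16,400 / 580 = 28.2759 → 28.3.

28.3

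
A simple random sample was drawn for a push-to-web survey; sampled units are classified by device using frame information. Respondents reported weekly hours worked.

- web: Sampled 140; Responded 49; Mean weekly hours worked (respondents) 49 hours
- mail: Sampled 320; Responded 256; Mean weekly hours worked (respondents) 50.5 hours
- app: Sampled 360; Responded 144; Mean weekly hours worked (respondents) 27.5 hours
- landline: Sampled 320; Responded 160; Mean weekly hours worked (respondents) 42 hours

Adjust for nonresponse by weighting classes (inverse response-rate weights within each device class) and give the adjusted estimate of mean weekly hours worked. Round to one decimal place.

40.7

Response rates by class: web 49/140 = 35%, mail 256/320 = 80%, app 144/360 = 40%, landline 160/320 = 50%.
Inverse-response-rate weighting restores each class to its sampled count, so class totals weight by n_sampled:
  web: 140 × 49 = 6860
  mail: 320 × 50.5 = 16,160
  app: 360 × 27.5 = 9900
  landline: 320 × 42 = 13,440
Adjusted estimate = 46,360 / 1,140 = 40.6667 → 40.7.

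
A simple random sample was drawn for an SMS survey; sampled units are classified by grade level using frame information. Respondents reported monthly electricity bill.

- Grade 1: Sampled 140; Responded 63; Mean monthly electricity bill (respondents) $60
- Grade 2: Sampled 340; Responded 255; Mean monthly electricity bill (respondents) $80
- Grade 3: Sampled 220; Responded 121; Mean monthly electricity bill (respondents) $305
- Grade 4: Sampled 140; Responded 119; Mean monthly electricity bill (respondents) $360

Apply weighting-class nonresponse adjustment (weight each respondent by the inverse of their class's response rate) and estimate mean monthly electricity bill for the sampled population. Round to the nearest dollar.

Response rates by class: Grade 1 63/140 = 45%, Grade 2 255/340 = 75%, Grade 3 121/220 = 55%, Grade 4 119/140 = 85%.
Each respondent's weight = sampled/responded in their class; summing within a class gives n_sampled, so:
  Grade 1: 140 × 60 = 8400
  Grade 2: 340 × 80 = 27,200
  Grade 3: 220 × 305 = 67,100
  Grade 4: 140 × 360 = 50,400
Adjusted estimate = 153,100 / 840 = 182.262 → $182.

$182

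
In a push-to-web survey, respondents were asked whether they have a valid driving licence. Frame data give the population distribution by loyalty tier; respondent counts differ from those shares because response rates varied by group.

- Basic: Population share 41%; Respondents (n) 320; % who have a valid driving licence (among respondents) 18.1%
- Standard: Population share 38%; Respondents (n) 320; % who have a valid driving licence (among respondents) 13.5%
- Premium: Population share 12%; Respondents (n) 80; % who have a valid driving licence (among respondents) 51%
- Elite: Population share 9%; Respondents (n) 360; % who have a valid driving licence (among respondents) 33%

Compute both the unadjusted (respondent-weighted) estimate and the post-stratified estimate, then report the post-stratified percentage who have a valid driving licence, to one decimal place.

21.6%

Naive respondent-only estimate (weights = respondent counts):
  (320/1080)×18.1 + (320/1080)×13.5 + (80/1080)×51 + (360/1080)×33 = 24.1407%
Post-stratifying to population shares instead:
  0.41×18.1 + 0.38×13.5 + 0.12×51 + 0.09×33 = 21.641%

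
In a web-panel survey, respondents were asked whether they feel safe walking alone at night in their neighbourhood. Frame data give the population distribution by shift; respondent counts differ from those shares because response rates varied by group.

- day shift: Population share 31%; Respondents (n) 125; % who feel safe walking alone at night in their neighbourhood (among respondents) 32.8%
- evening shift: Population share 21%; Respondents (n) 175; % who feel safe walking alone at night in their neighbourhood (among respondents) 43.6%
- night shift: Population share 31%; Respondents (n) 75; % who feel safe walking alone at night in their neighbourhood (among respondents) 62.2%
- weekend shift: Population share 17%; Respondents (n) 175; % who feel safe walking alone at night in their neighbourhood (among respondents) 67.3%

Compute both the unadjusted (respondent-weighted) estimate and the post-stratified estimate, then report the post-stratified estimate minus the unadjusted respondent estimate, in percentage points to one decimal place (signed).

Unadjusted (pooled respondent) estimate weights by respondent counts:
  (125/550)×32.8 + (175/550)×43.6 + (75/550)×62.2 + (175/550)×67.3 = 51.2227%
Post-stratifying to population shares instead:
  0.31×32.8 + 0.21×43.6 + 0.31×62.2 + 0.17×67.3 = 50.047%
Difference = 50.047 − 51.2227 = -1.1757 pp.

-1.2 percentage points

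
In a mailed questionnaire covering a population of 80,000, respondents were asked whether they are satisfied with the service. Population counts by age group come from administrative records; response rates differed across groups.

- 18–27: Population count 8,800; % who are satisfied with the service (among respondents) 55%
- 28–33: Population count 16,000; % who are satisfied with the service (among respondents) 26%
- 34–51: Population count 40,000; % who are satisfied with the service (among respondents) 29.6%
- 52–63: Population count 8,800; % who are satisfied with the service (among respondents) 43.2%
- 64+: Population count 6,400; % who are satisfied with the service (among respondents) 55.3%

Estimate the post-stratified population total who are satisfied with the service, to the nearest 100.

28,200

Apply each group's respondent rate to its population count:
  18–27: 8,800 × 55% = 4840
  28–33: 16,000 × 26% = 4160
  34–51: 40,000 × 29.6% = 11,840
  52–63: 8,800 × 43.2% = 3801.6
  64+: 6,400 × 55.3% = 3539.2
Estimated total = 28180.8 → 28,200.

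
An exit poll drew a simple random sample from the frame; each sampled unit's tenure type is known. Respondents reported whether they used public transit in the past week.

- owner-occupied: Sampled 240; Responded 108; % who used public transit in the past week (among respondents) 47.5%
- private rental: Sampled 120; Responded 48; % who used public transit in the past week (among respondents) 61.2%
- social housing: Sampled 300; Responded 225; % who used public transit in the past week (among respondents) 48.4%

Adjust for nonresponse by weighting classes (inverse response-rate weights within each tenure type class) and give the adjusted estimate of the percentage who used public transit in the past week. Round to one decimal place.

Response rates by class: owner-occupied 108/240 = 45%, private rental 48/120 = 40%, social housing 225/300 = 75%.
Each respondent's weight = sampled/responded in their class; summing within a class gives n_sampled, so:
  owner-occupied: 240 × 47.5 = 11,400
  private rental: 120 × 61.2 = 7344
  social housing: 300 × 48.4 = 14,520
Adjusted estimate = 33,264 / 660 = 50.4 → 50.4%.

50.4%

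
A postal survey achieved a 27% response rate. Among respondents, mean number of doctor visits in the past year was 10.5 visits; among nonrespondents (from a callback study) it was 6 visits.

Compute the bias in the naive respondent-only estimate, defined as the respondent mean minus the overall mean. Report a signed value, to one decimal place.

+3.3

Nonresponse fraction = 1 − 0.27 = 0.73.
Bias = (nonresponse fraction) × (respondent mean − nonrespondent mean)
     = 0.73 × (10.5 − 6) = 0.73 × 4.5 = 3.285.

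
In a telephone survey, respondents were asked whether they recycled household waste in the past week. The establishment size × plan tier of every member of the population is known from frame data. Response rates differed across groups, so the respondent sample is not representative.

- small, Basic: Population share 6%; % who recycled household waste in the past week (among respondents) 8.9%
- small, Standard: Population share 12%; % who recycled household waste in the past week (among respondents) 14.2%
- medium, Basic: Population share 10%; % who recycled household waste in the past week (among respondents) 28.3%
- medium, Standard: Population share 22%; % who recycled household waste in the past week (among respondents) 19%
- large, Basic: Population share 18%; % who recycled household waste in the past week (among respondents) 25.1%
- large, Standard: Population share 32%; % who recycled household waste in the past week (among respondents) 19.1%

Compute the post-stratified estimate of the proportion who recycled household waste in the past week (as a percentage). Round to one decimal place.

Post-stratification weights by population share, not respondent share:
  small, Basic: 0.06 × 8.9 = 0.534
  small, Standard: 0.12 × 14.2 = 1.704
  medium, Basic: 0.1 × 28.3 = 2.83
  medium, Standard: 0.22 × 19 = 4.18
  large, Basic: 0.18 × 25.1 = 4.518
  large, Standard: 0.32 × 19.1 = 6.112
Post-stratified estimate = 19.878 → 19.9%.

19.9%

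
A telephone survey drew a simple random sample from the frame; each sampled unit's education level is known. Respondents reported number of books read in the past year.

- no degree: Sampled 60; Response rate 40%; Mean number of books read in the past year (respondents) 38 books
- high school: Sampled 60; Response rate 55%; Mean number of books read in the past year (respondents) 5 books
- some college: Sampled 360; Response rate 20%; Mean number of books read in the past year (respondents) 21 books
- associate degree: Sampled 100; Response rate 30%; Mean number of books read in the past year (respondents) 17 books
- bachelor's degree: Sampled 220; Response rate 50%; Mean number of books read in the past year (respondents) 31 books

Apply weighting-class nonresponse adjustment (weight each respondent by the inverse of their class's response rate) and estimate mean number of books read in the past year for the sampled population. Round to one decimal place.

23.3

Weighting each respondent by the inverse class response rate inflates each class back to its sampled size, so the class weight is n_sampled:
  no degree: 60 × 38 = 2280
  high school: 60 × 5 = 300
  some college: 360 × 21 = 7560
  associate degree: 100 × 17 = 1700
  bachelor's degree: 220 × 31 = 6820
Adjusted estimate = 18,660 / 800 = 23.325 → 23.3.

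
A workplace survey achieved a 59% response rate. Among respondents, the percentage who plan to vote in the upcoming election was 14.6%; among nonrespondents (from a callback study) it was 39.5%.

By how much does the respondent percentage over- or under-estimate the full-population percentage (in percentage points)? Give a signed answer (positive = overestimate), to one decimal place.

-10.2 percentage points

Nonresponse fraction = 1 − 0.59 = 0.41.
Bias = (nonresponse fraction) × (respondent percentage − nonrespondent percentage)
     = 0.41 × (14.6 − 39.5) = 0.41 × -24.9 = -10.209.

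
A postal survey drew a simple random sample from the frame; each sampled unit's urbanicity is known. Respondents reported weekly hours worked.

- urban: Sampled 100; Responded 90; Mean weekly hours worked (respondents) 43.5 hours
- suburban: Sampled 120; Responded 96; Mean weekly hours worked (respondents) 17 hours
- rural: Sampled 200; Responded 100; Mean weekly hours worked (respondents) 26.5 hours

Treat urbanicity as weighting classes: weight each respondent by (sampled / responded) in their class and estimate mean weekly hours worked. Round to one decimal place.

27.8

Response rates by class: urban 90/100 = 90%, suburban 96/120 = 80%, rural 100/200 = 50%.
Each respondent's weight = sampled/responded in their class; summing within a class gives n_sampled, so:
  urban: 100 × 43.5 = 4350
  suburban: 120 × 17 = 2040
  rural: 200 × 26.5 = 5300
Adjusted estimate = 11,690 / 420 = 27.8333 → 27.8.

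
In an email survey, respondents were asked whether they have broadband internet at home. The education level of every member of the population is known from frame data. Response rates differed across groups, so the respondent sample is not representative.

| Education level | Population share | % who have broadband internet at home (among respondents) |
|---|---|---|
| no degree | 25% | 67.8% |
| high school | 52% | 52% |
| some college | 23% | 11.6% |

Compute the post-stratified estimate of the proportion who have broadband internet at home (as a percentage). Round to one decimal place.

Each cell contributes population-share × respondent value:
  no degree: 0.25 × 67.8 = 16.95
  high school: 0.52 × 52 = 27.04
  some college: 0.23 × 11.6 = 2.668
Post-stratified estimate = 46.658 → 46.7%.

46.7%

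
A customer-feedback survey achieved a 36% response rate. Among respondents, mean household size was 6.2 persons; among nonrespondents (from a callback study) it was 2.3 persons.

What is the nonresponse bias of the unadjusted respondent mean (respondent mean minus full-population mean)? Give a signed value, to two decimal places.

Nonresponse fraction = 1 − 0.36 = 0.64.
Bias = (nonresponse fraction) × (respondent mean − nonrespondent mean)
     = 0.64 × (6.2 − 2.3) = 0.64 × 3.9 = 2.496.

+2.50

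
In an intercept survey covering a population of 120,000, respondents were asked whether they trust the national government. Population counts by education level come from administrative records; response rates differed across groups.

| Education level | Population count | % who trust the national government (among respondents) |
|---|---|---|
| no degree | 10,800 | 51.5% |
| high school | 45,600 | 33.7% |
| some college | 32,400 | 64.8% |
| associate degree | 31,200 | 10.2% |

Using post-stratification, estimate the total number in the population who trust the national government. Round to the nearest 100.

Estimated count per cell = population count × respondent percentage:
  no degree: 10,800 × 51.5% = 5562
  high school: 45,600 × 33.7% = 15367.2
  some college: 32,400 × 64.8% = 20995.2
  associate degree: 31,200 × 10.2% = 3182.4
Estimated total = 45106.8 → 45,100.

45,100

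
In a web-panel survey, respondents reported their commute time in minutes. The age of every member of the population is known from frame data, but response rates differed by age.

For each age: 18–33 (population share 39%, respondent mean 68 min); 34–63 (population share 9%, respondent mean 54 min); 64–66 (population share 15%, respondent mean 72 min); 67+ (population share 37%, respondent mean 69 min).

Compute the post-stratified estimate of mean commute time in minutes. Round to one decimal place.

67.7

Post-stratification weights by population share, not respondent share:
  18–33: 0.39 × 68 = 26.52
  34–63: 0.09 × 54 = 4.86
  64–66: 0.15 × 72 = 10.8
  67+: 0.37 × 69 = 25.53
Post-stratified estimate = 67.71 → 67.7.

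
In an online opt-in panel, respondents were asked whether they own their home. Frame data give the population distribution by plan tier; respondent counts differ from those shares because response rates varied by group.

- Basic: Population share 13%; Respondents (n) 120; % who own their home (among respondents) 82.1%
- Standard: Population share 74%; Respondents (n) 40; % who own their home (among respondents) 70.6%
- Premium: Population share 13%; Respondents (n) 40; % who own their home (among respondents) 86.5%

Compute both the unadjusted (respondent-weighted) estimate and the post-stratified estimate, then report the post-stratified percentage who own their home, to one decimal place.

Naive respondent-only estimate (weights = respondent counts):
  (120/200)×82.1 + (40/200)×70.6 + (40/200)×86.5 = 80.68%
Reweighting by population plan tier shares:
  0.13×82.1 + 0.74×70.6 + 0.13×86.5 = 74.162%

74.2%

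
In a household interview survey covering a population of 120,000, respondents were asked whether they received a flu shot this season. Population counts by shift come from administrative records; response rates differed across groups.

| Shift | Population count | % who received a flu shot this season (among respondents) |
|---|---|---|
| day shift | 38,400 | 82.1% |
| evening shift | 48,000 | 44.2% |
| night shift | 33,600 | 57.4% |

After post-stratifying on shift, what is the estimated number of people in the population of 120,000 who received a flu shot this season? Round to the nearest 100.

Estimated count per cell = population count × respondent percentage:
  day shift: 38,400 × 82.1% = 31526.4
  evening shift: 48,000 × 44.2% = 21,216
  night shift: 33,600 × 57.4% = 19286.4
Estimated total = 72028.8 → 72,000.

72,000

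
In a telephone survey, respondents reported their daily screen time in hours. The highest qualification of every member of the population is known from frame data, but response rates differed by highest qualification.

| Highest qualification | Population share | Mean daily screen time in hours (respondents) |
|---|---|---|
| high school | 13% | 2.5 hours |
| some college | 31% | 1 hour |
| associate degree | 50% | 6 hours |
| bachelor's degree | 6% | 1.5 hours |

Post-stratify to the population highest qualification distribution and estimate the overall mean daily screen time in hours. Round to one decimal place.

Weight each group's respondent value by its population share:
  high school: 0.13 × 2.5 = 0.325
  some college: 0.31 × 1 = 0.31
  associate degree: 0.5 × 6 = 3
  bachelor's degree: 0.06 × 1.5 = 0.09
Post-stratified estimate = 3.725 → 3.7.

3.7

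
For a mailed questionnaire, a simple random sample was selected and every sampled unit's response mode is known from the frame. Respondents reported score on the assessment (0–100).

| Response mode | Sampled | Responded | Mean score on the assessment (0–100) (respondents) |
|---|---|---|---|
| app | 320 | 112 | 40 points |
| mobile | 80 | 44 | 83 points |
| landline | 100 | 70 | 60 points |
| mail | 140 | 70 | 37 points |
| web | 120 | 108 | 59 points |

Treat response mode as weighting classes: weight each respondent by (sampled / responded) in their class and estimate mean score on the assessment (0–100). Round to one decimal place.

Class response rates: app 112/320 = 35%, mobile 44/80 = 55%, landline 70/100 = 70%, mail 70/140 = 50%, web 108/120 = 90%.
Weighting each respondent by the inverse class response rate inflates each class back to its sampled size, so the class weight is n_sampled:
  app: 320 × 40 = 12,800
  mobile: 80 × 83 = 6640
  landline: 100 × 60 = 6000
  mail: 140 × 37 = 5180
  web: 120 × 59 = 7080
Adjusted estimate = 37,700 / 760 = 49.6053 → 49.6.

49.6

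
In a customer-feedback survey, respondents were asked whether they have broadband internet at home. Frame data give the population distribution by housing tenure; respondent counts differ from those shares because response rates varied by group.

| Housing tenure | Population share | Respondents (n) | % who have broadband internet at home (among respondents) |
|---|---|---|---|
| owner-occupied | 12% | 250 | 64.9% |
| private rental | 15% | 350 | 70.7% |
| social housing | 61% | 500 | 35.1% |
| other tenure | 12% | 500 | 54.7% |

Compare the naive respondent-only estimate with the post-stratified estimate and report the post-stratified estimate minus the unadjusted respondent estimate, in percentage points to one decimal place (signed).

-7.3 percentage points

Unadjusted (pooled respondent) estimate weights by respondent counts:
  (250/1600)×64.9 + (350/1600)×70.7 + (500/1600)×35.1 + (500/1600)×54.7 = 53.6688%
Post-stratifying to population shares instead:
  0.12×64.9 + 0.15×70.7 + 0.61×35.1 + 0.12×54.7 = 46.368%
Difference = 46.368 − 53.6688 = -7.3008 pp.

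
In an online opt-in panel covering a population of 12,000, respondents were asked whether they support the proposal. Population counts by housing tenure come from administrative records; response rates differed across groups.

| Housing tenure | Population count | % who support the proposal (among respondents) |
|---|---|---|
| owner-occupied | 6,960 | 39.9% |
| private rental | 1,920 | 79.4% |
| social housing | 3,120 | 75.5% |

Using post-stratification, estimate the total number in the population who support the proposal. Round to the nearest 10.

6,660

Each cell contributes its population count × the respondent rate:
  owner-occupied: 6,960 × 39.9% = 2777.04
  private rental: 1,920 × 79.4% = 1524.48
  social housing: 3,120 × 75.5% = 2355.6
Estimated total = 6657.12 → 6,660.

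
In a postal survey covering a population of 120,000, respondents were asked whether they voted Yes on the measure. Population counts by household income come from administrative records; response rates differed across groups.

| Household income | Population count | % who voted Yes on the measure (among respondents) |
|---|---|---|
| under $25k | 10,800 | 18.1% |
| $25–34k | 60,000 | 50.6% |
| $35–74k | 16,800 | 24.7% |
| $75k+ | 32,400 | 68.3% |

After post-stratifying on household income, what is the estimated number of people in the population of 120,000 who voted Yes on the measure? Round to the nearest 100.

Estimated count per cell = population count × respondent percentage:
  under $25k: 10,800 × 18.1% = 1954.8
  $25–34k: 60,000 × 50.6% = 30,360
  $35–74k: 16,800 × 24.7% = 4149.6
  $75k+: 32,400 × 68.3% = 22129.2
Estimated total = 58593.6 → 58,600.

58,600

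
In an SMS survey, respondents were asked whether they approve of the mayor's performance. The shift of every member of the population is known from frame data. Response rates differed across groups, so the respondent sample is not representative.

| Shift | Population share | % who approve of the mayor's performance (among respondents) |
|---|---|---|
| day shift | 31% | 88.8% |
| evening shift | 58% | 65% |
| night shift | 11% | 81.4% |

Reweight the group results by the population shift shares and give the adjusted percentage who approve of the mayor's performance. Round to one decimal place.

74.2%

Each cell contributes population-share × respondent value:
  day shift: 0.31 × 88.8 = 27.528
  evening shift: 0.58 × 65 = 37.7
  night shift: 0.11 × 81.4 = 8.954
Post-stratified estimate = 74.182 → 74.2%.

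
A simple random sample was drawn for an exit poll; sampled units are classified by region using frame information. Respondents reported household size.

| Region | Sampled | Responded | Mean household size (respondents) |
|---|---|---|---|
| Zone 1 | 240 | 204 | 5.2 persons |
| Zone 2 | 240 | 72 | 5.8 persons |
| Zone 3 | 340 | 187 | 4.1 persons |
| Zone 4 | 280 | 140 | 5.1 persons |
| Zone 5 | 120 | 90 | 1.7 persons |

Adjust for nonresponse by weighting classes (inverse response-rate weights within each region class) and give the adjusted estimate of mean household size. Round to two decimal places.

Class response rates: Zone 1 204/240 = 85%, Zone 2 72/240 = 30%, Zone 3 187/340 = 55%, Zone 4 140/280 = 50%, Zone 5 90/120 = 75%.
With weight = n_sampled/n_responded per class, the weighted class total is n_sampled:
  Zone 1: 240 × 5.2 = 1248
  Zone 2: 240 × 5.8 = 1392
  Zone 3: 340 × 4.1 = 1394
  Zone 4: 280 × 5.1 = 1428
  Zone 5: 120 × 1.7 = 204
Adjusted estimate = 5666 / 1,220 = 4.64426 → 4.64.

4.64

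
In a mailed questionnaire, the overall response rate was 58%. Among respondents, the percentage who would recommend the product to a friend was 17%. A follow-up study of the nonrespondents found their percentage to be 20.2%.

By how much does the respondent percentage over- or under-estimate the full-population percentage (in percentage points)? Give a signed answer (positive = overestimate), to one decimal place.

-1.3 percentage points

Nonresponse fraction = 1 − 0.58 = 0.42.
Bias = (nonresponse fraction) × (respondent percentage − nonrespondent percentage)
     = 0.42 × (17 − 20.2) = 0.42 × -3.2 = -1.344.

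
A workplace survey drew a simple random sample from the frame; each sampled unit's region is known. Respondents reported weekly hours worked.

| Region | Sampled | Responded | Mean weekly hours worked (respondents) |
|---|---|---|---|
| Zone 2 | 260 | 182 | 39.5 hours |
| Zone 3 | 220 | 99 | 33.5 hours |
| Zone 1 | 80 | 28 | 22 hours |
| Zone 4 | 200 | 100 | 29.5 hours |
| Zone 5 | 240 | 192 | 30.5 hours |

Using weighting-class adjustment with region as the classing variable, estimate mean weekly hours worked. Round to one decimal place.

32.6

Response rates by class: Zone 2 182/260 = 70%, Zone 3 99/220 = 45%, Zone 1 28/80 = 35%, Zone 4 100/200 = 50%, Zone 5 192/240 = 80%.
Inverse-response-rate weighting restores each class to its sampled count, so class totals weight by n_sampled:
  Zone 2: 260 × 39.5 = 10,270
  Zone 3: 220 × 33.5 = 7370
  Zone 1: 80 × 22 = 1760
  Zone 4: 200 × 29.5 = 5900
  Zone 5: 240 × 30.5 = 7320
Adjusted estimate = 32,620 / 1,000 = 32.62 → 32.6.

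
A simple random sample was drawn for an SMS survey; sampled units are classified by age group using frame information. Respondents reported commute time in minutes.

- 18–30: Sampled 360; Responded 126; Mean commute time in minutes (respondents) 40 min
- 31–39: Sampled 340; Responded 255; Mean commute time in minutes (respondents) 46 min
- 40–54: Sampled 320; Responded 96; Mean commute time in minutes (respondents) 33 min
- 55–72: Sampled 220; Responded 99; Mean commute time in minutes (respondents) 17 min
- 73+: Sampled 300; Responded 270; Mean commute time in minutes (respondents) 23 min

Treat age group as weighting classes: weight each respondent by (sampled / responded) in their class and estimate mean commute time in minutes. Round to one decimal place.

Class response rates: 18–30 126/360 = 35%, 31–39 255/340 = 75%, 40–54 96/320 = 30%, 55–72 99/220 = 45%, 73+ 270/300 = 90%.
Inverse-response-rate weighting restores each class to its sampled count, so class totals weight by n_sampled:
  18–30: 360 × 40 = 14,400
  31–39: 340 × 46 = 15,640
  40–54: 320 × 33 = 10,560
  55–72: 220 × 17 = 3740
  73+: 300 × 23 = 6900
Adjusted estimate = 51,240 / 1,540 = 33.2727 → 33.3.

33.3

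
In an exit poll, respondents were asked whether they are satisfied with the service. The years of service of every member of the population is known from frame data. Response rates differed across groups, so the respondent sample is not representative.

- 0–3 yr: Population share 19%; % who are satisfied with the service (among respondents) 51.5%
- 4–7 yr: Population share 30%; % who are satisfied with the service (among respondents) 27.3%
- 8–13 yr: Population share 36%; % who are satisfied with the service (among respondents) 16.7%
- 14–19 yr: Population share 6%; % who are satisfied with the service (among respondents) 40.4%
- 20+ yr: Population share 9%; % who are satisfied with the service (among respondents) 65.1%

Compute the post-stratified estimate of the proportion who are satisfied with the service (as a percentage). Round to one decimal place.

32.3%

Reweight to the known years of service distribution:
  0–3 yr: 0.19 × 51.5 = 9.785
  4–7 yr: 0.3 × 27.3 = 8.19
  8–13 yr: 0.36 × 16.7 = 6.012
  14–19 yr: 0.06 × 40.4 = 2.424
  20+ yr: 0.09 × 65.1 = 5.859
Post-stratified estimate = 32.27 → 32.3%.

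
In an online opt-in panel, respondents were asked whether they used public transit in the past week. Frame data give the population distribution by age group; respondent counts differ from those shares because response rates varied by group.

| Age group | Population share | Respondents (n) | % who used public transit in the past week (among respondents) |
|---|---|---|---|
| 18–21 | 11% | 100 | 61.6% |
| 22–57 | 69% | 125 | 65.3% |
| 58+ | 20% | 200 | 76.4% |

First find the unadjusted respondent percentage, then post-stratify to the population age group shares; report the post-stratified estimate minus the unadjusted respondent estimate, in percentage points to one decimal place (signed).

Unadjusted (pooled respondent) estimate weights by respondent counts:
  (100/425)×61.6 + (125/425)×65.3 + (200/425)×76.4 = 69.6529%
Post-stratifying to population shares instead:
  0.11×61.6 + 0.69×65.3 + 0.2×76.4 = 67.113%
Difference = 67.113 − 69.6529 = -2.5399 pp.

-2.5 percentage points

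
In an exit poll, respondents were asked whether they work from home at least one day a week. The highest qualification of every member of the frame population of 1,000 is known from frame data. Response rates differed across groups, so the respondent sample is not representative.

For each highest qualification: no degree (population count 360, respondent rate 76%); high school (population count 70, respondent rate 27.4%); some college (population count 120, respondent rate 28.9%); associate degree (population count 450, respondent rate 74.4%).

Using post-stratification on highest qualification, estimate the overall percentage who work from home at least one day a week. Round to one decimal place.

66.2%

Each cell contributes population-share × respondent value:
  no degree: (360/1,000) × 76 = 27.36
  high school: (70/1,000) × 27.4 = 1.918
  some college: (120/1,000) × 28.9 = 3.468
  associate degree: (450/1,000) × 74.4 = 33.48
Post-stratified estimate = 66.226 → 66.2%.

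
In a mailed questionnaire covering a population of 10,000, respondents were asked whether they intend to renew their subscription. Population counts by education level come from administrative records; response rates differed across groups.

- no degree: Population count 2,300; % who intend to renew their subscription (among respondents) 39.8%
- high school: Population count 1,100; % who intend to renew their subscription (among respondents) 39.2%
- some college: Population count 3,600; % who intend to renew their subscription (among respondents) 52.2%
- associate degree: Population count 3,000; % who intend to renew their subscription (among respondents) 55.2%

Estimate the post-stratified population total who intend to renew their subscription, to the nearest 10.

4,880

Estimated count per cell = population count × respondent percentage:
  no degree: 2,300 × 39.8% = 915.4
  high school: 1,100 × 39.2% = 431.2
  some college: 3,600 × 52.2% = 1879.2
  associate degree: 3,000 × 55.2% = 1656
Estimated total = 4881.8 → 4,880.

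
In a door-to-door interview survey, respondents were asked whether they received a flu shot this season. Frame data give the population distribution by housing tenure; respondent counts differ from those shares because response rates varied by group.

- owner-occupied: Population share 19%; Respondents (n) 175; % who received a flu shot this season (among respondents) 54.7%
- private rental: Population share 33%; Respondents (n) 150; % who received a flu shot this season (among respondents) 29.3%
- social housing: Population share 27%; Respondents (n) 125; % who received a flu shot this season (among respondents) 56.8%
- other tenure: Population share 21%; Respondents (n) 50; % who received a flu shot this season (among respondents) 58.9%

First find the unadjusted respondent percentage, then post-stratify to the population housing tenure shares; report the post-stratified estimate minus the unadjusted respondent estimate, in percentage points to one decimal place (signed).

-0.3 percentage points

Naive respondent-only estimate (weights = respondent counts):
  (175/500)×54.7 + (150/500)×29.3 + (125/500)×56.8 + (50/500)×58.9 = 48.025%
Post-stratifying to population shares instead:
  0.19×54.7 + 0.33×29.3 + 0.27×56.8 + 0.21×58.9 = 47.767%
Difference = 47.767 − 48.025 = -0.258 pp.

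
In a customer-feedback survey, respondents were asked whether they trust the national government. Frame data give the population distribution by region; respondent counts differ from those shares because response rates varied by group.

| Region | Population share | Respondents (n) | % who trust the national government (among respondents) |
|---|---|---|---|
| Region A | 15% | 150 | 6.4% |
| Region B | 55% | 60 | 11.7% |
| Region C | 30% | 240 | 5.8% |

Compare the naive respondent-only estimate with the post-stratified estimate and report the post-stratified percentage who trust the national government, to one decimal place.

9.1%

Without adjustment, the pooled respondent share is:
  (150/450)×6.4 + (60/450)×11.7 + (240/450)×5.8 = 6.7867%
Reweighting by population region shares:
  0.15×6.4 + 0.55×11.7 + 0.3×5.8 = 9.135%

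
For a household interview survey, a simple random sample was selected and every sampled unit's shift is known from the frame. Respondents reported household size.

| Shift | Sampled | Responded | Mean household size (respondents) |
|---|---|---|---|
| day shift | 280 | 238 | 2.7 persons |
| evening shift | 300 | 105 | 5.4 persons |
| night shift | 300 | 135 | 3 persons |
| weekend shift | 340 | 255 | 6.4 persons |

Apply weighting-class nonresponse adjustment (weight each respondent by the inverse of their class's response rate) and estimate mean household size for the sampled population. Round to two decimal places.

4.47

Response rates by class: day shift 238/280 = 85%, evening shift 105/300 = 35%, night shift 135/300 = 45%, weekend shift 255/340 = 75%.
Weighting each respondent by the inverse class response rate inflates each class back to its sampled size, so the class weight is n_sampled:
  day shift: 280 × 2.7 = 756
  evening shift: 300 × 5.4 = 1620
  night shift: 300 × 3 = 900
  weekend shift: 340 × 6.4 = 2176
Adjusted estimate = 5452 / 1,220 = 4.46885 → 4.47.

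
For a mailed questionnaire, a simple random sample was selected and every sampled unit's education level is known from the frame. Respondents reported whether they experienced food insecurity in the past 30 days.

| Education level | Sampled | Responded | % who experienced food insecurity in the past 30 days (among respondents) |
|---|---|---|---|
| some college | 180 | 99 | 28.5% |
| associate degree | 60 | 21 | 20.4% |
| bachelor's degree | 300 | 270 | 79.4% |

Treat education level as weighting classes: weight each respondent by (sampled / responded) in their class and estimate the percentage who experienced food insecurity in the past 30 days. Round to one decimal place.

Class response rates: some college 99/180 = 55%, associate degree 21/60 = 35%, bachelor's degree 270/300 = 90%.
Weighting each respondent by the inverse class response rate inflates each class back to its sampled size, so the class weight is n_sampled:
  some college: 180 × 28.5 = 5130
  associate degree: 60 × 20.4 = 1224
  bachelor's degree: 300 × 79.4 = 23,820
Adjusted estimate = 30,174 / 540 = 55.8778 → 55.9%.

55.9%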